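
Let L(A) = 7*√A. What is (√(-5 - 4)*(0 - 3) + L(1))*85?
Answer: 595 - 765*I ≈ 595.0 - 765.0*I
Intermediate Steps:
(√(-5 - 4)*(0 - 3) + L(1))*85 = (√(-5 - 4)*(0 - 3) + 7*√1)*85 = (√(-9)*(-3) + 7*1)*85 = ((3*I)*(-3) + 7)*85 = (-9*I + 7)*85 = (7 - 9*I)*85 = 595 - 765*I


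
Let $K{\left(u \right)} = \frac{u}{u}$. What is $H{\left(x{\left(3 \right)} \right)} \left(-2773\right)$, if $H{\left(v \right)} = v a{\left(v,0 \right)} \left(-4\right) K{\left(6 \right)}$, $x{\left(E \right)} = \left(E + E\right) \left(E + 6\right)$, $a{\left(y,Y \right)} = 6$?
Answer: $3593808$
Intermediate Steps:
$K{\left(u \right)} = 1$
$x{\left(E \right)} = 2 E \left(6 + E\right)$
$H{\left(v \right)} = - 24 v$ ($H{\left(v \right)} = v 6 \left(-4\right) 1 = 6 v \left(-4\right) 1 = - 24 v 1 = - 24 v$)
$H{\left(x{\left(3 \right)} \right)} \left(-2773\right) = - 24 \cdot 2 \cdot 3 \left(6 + 3\right) \left(-2773\right) = - 24 \cdot 2 \cdot 3 \cdot 9 \left(-2773\right) = \left(-24\right) 54 \left(-2773\right) = \left(-1296\right) \left(-2773\right) = 3593808$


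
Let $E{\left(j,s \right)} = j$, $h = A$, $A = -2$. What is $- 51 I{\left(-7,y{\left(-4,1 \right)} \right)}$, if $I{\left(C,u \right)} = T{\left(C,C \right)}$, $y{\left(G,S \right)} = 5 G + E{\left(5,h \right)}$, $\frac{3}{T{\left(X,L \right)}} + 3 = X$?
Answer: $\frac{153}{10} \approx 15.3$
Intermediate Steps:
$h = -2$
$T{\left(X,L \right)} = \frac{3}{-3 + X}$
$y{\left(G,S \right)} = 5 + 5 G$ ($y{\left(G,S \right)} = 5 G + 5 = 5 + 5 G$)
$I{\left(C,u \right)} = \frac{3}{-3 + C}$
$- 51 I{\left(-7,y{\left(-4,1 \right)} \right)} = - 51 \frac{3}{-3 - 7} = - 51 \frac{3}{-10} = - 51 \cdot 3 \left(- \frac{1}{10}\right) = \left(-51\right) \left(- \frac{3}{10}\right) = \frac{153}{10}$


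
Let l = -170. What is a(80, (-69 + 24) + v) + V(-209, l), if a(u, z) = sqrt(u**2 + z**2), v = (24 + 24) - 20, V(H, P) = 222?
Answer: 222 + sqrt(6689) ≈ 303.79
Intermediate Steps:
v = 28 (v = 48 - 20 = 28)
a(80, (-69 + 24) + v) + V(-209, l) = sqrt(80**2 + ((-69 + 24) + 28)**2) + 222 = sqrt(6400 + (-45 + 28)**2) + 222 = sqrt(6400 + (-17)**2) + 222 = sqrt(6400 + 289) + 222 = sqrt(6689) + 222 = 222 + sqrt(6689)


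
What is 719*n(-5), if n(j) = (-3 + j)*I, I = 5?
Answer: -28760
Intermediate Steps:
n(j) = -15 + 5*j (n(j) = (-3 + j)*5 = -15 + 5*j)
719*n(-5) = 719*(-15 + 5*(-5)) = 719*(-15 - 25) = 719*(-40) = -28760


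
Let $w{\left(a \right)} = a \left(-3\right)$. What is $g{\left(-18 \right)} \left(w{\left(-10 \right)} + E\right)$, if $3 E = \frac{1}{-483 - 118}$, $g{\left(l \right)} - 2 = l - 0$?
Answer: $- \frac{865424}{1803} \approx -479.99$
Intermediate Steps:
$g{\left(l \right)} = 2 + l$ ($g{\left(l \right)} = 2 + \left(l - 0\right) = 2 + \left(l + 0\right) = 2 + l$)
$E = - \frac{1}{1803}$ ($E = \frac{1}{3 \left(-483 - 118\right)} = \frac{1}{3 \left(-601\right)} = \frac{1}{3} \left(- \frac{1}{601}\right) = - \frac{1}{1803} \approx -0.00055463$)
$w{\left(a \right)} = - 3 a$
$g{\left(-18 \right)} \left(w{\left(-10 \right)} + E\right) = \left(2 - 18\right) \left(\left(-3\right) \left(-10\right) - \frac{1}{1803}\right) = - 16 \left(30 - \frac{1}{1803}\right) = \left(-16\right) \frac{54089}{1803} = - \frac{865424}{1803}$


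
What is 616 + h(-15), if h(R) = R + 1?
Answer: 602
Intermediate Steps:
h(R) = 1 + R
616 + h(-15) = 616 + (1 - 15) = 616 - 14 = 602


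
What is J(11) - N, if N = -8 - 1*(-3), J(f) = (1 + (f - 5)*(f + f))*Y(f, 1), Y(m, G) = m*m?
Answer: 16098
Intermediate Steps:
Y(m, G) = m**2
J(f) = f**2*(1 + 2*f*(-5 + f)) (J(f) = (1 + (f - 5)*(f + f))*f**2 = (1 + (-5 + f)*(2*f))*f**2 = (1 + 2*f*(-5 + f))*f**2 = f**2*(1 + 2*f*(-5 + f)))
N = -5 (N = -8 + 3 = -5)
J(11) - N = 11**2*(1 - 10*11 + 2*11**2) - 1*(-5) = 121*(1 - 110 + 2*121) + 5 = 121*(1 - 110 + 242) + 5 = 121*133 + 5 = 16093 + 5 = 16098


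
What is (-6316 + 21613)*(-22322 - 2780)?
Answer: -383985294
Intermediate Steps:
(-6316 + 21613)*(-22322 - 2780) = 15297*(-25102) = -383985294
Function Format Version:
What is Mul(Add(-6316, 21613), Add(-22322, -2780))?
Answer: -383985294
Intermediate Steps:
Mul(Add(-6316, 21613), Add(-22322, -2780)) = Mul(15297, -25102) = -383985294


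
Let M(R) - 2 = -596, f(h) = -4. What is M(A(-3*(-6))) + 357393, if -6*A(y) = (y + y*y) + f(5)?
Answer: 356799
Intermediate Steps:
A(y) = 2/3 - y/6 - y**2/6 (A(y) = -((y + y*y) - 4)/6 = -((y + y**2) - 4)/6 = -(-4 + y + y**2)/6 = 2/3 - y/6 - y**2/6)
M(R) = -594 (M(R) = 2 - 596 = -594)
M(A(-3*(-6))) + 357393 = -594 + 357393 = 356799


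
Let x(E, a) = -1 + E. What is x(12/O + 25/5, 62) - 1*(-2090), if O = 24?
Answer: 4189/2 ≈ 2094.5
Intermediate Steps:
x(12/O + 25/5, 62) - 1*(-2090) = (-1 + (12/24 + 25/5)) - 1*(-2090) = (-1 + (12*(1/24) + 25*(⅕))) + 2090 = (-1 + (½ + 5)) + 2090 = (-1 + 11/2) + 2090 = 9/2 + 2090 = 4189/2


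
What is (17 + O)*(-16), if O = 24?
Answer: -656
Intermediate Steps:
(17 + O)*(-16) = (17 + 24)*(-16) = 41*(-16) = -656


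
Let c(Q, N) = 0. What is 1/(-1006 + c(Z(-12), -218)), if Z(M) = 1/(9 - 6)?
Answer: -1/1006 ≈ -0.00099404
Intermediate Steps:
Z(M) = ⅓ (Z(M) = 1/3 = ⅓)
1/(-1006 + c(Z(-12), -218)) = 1/(-1006 + 0) = 1/(-1006) = -1/1006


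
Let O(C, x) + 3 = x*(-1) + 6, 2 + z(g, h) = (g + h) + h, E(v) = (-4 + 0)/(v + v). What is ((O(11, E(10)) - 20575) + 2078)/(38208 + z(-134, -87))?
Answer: -92469/189490 ≈ -0.48799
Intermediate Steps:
E(v) = -2/v (E(v) = -4*1/(2*v) = -2/v)
z(g, h) = -2 + g + 2*h (z(g, h) = -2 + ((g + h) + h) = -2 + (g + 2*h) = -2 + g + 2*h)
O(C, x) = 3 - x (O(C, x) = -3 + (x*(-1) + 6) = -3 + (-x + 6) = -3 + (6 - x) = 3 - x)
((O(11, E(10)) - 20575) + 2078)/(38208 + z(-134, -87)) = (((3 - (-2)/10) - 20575) + 2078)/(38208 + (-2 - 134 + 2*(-87))) = (((3 - (-2)/10) - 20575) + 2078)/(38208 + (-2 - 134 - 174)) = (((3 - 1*(-⅕)) - 20575) + 2078)/(38208 - 310) = (((3 + ⅕) - 20575) + 2078)/37898 = ((16/5 - 20575) + 2078)*(1/37898) = (-102859/5 + 2078)*(1/37898) = -92469/5*1/37898 = -92469/189490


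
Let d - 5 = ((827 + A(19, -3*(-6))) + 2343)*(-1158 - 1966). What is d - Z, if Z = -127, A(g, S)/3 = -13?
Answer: -9781112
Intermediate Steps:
A(g, S) = -39 (A(g, S) = 3*(-13) = -39)
d = -9781239 (d = 5 + ((827 - 39) + 2343)*(-1158 - 1966) = 5 + (788 + 2343)*(-3124) = 5 + 3131*(-3124) = 5 - 9781244 = -9781239)
d - Z = -9781239 - 1*(-127) = -9781239 + 127 = -9781112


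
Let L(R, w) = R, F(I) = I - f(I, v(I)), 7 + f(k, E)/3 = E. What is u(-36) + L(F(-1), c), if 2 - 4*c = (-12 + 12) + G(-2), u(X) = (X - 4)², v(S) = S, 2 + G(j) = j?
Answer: 1623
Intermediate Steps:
G(j) = -2 + j
u(X) = (-4 + X)²
f(k, E) = -21 + 3*E
F(I) = 21 - 2*I (F(I) = I - (-21 + 3*I) = I + (21 - 3*I) = 21 - 2*I)
c = 3/2 (c = ½ - ((-12 + 12) + (-2 - 2))/4 = ½ - (0 - 4)/4 = ½ - ¼*(-4) = ½ + 1 = 3/2 ≈ 1.5000)
u(-36) + L(F(-1), c) = (-4 - 36)² + (21 - 2*(-1)) = (-40)² + (21 + 2) = 1600 + 23 = 1623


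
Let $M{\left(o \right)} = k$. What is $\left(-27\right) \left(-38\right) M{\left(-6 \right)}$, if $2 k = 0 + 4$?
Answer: $2052$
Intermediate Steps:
$k = 2$ ($k = \frac{0 + 4}{2} = \frac{1}{2} \cdot 4 = 2$)
$M{\left(o \right)} = 2$
$\left(-27\right) \left(-38\right) M{\left(-6 \right)} = \left(-27\right) \left(-38\right) 2 = 1026 \cdot 2 = 2052$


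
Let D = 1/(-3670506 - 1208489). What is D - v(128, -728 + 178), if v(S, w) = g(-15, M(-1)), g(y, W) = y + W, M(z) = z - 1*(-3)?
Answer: 63426934/4878995 ≈ 13.000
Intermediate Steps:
D = -1/4878995 (D = 1/(-4878995) = -1/4878995 ≈ -2.0496e-7)
M(z) = 3 + z (M(z) = z + 3 = 3 + z)
g(y, W) = W + y
v(S, w) = -13 (v(S, w) = (3 - 1) - 15 = 2 - 15 = -13)
D - v(128, -728 + 178) = -1/4878995 - 1*(-13) = -1/4878995 + 13 = 63426934/4878995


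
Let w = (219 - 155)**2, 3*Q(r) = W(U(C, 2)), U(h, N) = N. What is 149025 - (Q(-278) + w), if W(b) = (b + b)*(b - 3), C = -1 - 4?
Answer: 434791/3 ≈ 1.4493e+5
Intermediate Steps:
C = -5
W(b) = 2*b*(-3 + b) (W(b) = (2*b)*(-3 + b) = 2*b*(-3 + b))
Q(r) = -4/3 (Q(r) = (2*2*(-3 + 2))/3 = (2*2*(-1))/3 = (1/3)*(-4) = -4/3)
w = 4096 (w = 64**2 = 4096)
149025 - (Q(-278) + w) = 149025 - (-4/3 + 4096) = 149025 - 1*12284/3 = 149025 - 12284/3 = 434791/3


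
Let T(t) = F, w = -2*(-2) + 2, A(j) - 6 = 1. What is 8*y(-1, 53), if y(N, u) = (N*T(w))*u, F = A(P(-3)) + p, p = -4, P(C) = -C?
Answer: -1272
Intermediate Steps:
A(j) = 7 (A(j) = 6 + 1 = 7)
w = 6 (w = 4 + 2 = 6)
F = 3 (F = 7 - 4 = 3)
T(t) = 3
y(N, u) = 3*N*u (y(N, u) = (N*3)*u = (3*N)*u = 3*N*u)
8*y(-1, 53) = 8*(3*(-1)*53) = 8*(-159) = -1272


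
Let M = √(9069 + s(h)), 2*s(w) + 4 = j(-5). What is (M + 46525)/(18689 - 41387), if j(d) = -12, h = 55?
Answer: -46525/22698 - √9061/22698 ≈ -2.0539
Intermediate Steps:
s(w) = -8 (s(w) = -2 + (½)*(-12) = -2 - 6 = -8)
M = √9061 (M = √(9069 - 8) = √9061 ≈ 95.189)
(M + 46525)/(18689 - 41387) = (√9061 + 46525)/(18689 - 41387) = (46525 + √9061)/(-22698) = (46525 + √9061)*(-1/22698) = -46525/22698 - √9061/22698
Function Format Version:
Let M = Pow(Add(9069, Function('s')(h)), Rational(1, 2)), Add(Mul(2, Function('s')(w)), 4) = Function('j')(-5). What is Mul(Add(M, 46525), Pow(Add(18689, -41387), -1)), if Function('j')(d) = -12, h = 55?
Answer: Add(Rational(-46525, 22698), Mul(Rational(-1, 22698), Pow(9061, Rational(1, 2)))) ≈ -2.0539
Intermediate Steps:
Function('s')(w) = -8 (Function('s')(w) = Add(-2, Mul(Rational(1, 2), -12)) = Add(-2, -6) = -8)
M = Pow(9061, Rational(1, 2)) (M = Pow(Add(9069, -8), Rational(1, 2)) = Pow(9061, Rational(1, 2)) ≈ 95.189)
Mul(Add(M, 46525), Pow(Add(18689, -41387), -1)) = Mul(Add(Pow(9061, Rational(1, 2)), 46525), Pow(Add(18689, -41387), -1)) = Mul(Add(46525, Pow(9061, Rational(1, 2))), Pow(-22698, -1)) = Mul(Add(46525, Pow(9061, Rational(1, 2))), Rational(-1, 22698)) = Add(Rational(-46525, 22698), Mul(Rational(-1, 22698), Pow(9061, Rational(1, 2))))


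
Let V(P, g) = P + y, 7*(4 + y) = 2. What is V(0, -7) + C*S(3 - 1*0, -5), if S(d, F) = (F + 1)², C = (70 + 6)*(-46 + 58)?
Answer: 102118/7 ≈ 14588.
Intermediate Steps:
y = -26/7 (y = -4 + (⅐)*2 = -4 + 2/7 = -26/7 ≈ -3.7143)
V(P, g) = -26/7 + P (V(P, g) = P - 26/7 = -26/7 + P)
C = 912 (C = 76*12 = 912)
S(d, F) = (1 + F)²
V(0, -7) + C*S(3 - 1*0, -5) = (-26/7 + 0) + 912*(1 - 5)² = -26/7 + 912*(-4)² = -26/7 + 912*16 = -26/7 + 14592 = 102118/7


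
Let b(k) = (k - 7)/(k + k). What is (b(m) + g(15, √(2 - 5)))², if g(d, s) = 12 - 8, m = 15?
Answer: 4096/225 ≈ 18.204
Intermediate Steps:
g(d, s) = 4
b(k) = (-7 + k)/(2*k) (b(k) = (-7 + k)/((2*k)) = (-7 + k)*(1/(2*k)) = (-7 + k)/(2*k))
(b(m) + g(15, √(2 - 5)))² = ((½)*(-7 + 15)/15 + 4)² = ((½)*(1/15)*8 + 4)² = (4/15 + 4)² = (64/15)² = 4096/225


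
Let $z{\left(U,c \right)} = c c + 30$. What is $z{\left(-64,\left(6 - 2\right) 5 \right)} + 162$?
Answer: $592$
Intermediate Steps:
$z{\left(U,c \right)} = 30 + c^{2}$ ($z{\left(U,c \right)} = c^{2} + 30 = 30 + c^{2}$)
$z{\left(-64,\left(6 - 2\right) 5 \right)} + 162 = \left(30 + \left(\left(6 - 2\right) 5\right)^{2}\right) + 162 = \left(30 + \left(4 \cdot 5\right)^{2}\right) + 162 = \left(30 + 20^{2}\right) + 162 = \left(30 + 400\right) + 162 = 430 + 162 = 592$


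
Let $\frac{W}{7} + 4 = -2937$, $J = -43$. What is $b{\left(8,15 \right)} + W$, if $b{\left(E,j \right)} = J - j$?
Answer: $-20645$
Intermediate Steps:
$b{\left(E,j \right)} = -43 - j$
$W = -20587$ ($W = -28 + 7 \left(-2937\right) = -28 - 20559 = -20587$)
$b{\left(8,15 \right)} + W = \left(-43 - 15\right) - 20587 = -58 - 20587 = -20645$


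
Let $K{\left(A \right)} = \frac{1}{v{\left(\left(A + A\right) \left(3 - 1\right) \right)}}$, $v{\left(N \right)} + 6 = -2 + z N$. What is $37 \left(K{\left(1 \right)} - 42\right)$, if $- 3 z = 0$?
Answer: $- \frac{12469}{8} \approx -1558.6$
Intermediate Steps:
$z = 0$ ($z = \left(- \frac{1}{3}\right) 0 = 0$)
$v{\left(N \right)} = -8$ ($v{\left(N \right)} = -6 - \left(2 + 0 N\right) = -6 + \left(-2 + 0\right) = -6 - 2 = -8$)
$K{\left(A \right)} = - \frac{1}{8}$ ($K{\left(A \right)} = \frac{1}{-8} = - \frac{1}{8}$)
$37 \left(K{\left(1 \right)} - 42\right) = 37 \left(- \frac{1}{8} - 42\right) = 37 \left(- \frac{337}{8}\right) = - \frac{12469}{8}$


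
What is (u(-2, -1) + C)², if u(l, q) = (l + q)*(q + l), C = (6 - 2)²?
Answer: 625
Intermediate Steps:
C = 16 (C = 4² = 16)
u(l, q) = (l + q)² (u(l, q) = (l + q)*(l + q) = (l + q)²)
(u(-2, -1) + C)² = ((-2 - 1)² + 16)² = ((-3)² + 16)² = (9 + 16)² = 25² = 625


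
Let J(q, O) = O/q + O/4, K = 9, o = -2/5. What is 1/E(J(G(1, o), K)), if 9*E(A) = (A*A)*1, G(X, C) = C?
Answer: 16/729 ≈ 0.021948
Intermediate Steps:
o = -⅖ (o = -2*⅕ = -⅖ ≈ -0.40000)
J(q, O) = O/4 + O/q (J(q, O) = O/q + O*(¼) = O/q + O/4 = O/4 + O/q)
E(A) = A²/9 (E(A) = ((A*A)*1)/9 = (A²*1)/9 = A²/9)
1/E(J(G(1, o), K)) = 1/(((¼)*9 + 9/(-⅖))²/9) = 1/((9/4 + 9*(-5/2))²/9) = 1/((9/4 - 45/2)²/9) = 1/((-81/4)²/9) = 1/((⅑)*(6561/16)) = 1/(729/16) = 16/729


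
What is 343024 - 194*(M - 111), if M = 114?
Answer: 342442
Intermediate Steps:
343024 - 194*(M - 111) = 343024 - 194*(114 - 111) = 343024 - 194*3 = 343024 - 1*582 = 343024 - 582 = 342442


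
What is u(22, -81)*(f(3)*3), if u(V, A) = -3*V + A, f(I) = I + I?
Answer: -2646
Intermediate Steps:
f(I) = 2*I
u(V, A) = A - 3*V
u(22, -81)*(f(3)*3) = (-81 - 3*22)*((2*3)*3) = (-81 - 66)*(6*3) = -147*18 = -2646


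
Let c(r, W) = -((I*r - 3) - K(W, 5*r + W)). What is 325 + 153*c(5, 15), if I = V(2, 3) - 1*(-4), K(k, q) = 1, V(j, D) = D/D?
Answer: -2888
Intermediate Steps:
V(j, D) = 1
I = 5 (I = 1 - 1*(-4) = 1 + 4 = 5)
c(r, W) = 4 - 5*r (c(r, W) = -((5*r - 3) - 1*1) = -((-3 + 5*r) - 1) = -(-4 + 5*r) = 4 - 5*r)
325 + 153*c(5, 15) = 325 + 153*(4 - 5*5) = 325 + 153*(4 - 25) = 325 + 153*(-21) = 325 - 3213 = -2888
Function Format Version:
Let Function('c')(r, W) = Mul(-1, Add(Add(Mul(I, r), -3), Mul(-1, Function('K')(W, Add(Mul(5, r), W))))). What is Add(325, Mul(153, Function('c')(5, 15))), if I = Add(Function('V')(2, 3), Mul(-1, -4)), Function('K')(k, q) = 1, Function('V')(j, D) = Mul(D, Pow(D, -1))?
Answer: -2888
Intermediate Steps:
Function('V')(j, D) = 1
I = 5 (I = Add(1, Mul(-1, -4)) = Add(1, 4) = 5)
Function('c')(r, W) = Add(4, Mul(-5, r)) (Function('c')(r, W) = Mul(-1, Add(Add(Mul(5, r), -3), Mul(-1, 1))) = Mul(-1, Add(Add(-3, Mul(5, r)), -1)) = Mul(-1, Add(-4, Mul(5, r))) = Add(4, Mul(-5, r)))
Add(325, Mul(153, Function('c')(5, 15))) = Add(325, Mul(153, Add(4, Mul(-5, 5)))) = Add(325, Mul(153, Add(4, -25))) = Add(325, Mul(153, -21)) = Add(325, -3213) = -2888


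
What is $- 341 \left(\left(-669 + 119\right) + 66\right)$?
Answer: $165044$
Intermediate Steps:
$- 341 \left(\left(-669 + 119\right) + 66\right) = - 341 \left(-550 + 66\right) = \left(-341\right) \left(-484\right) = 165044$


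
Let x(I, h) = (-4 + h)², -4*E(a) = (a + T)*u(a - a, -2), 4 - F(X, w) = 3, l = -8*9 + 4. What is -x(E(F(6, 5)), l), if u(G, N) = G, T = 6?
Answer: -5184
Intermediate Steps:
l = -68 (l = -72 + 4 = -68)
F(X, w) = 1 (F(X, w) = 4 - 1*3 = 4 - 3 = 1)
E(a) = 0 (E(a) = -(a + 6)*(a - a)/4 = -(6 + a)*0/4 = -¼*0 = 0)
-x(E(F(6, 5)), l) = -(-4 - 68)² = -1*(-72)² = -1*5184 = -5184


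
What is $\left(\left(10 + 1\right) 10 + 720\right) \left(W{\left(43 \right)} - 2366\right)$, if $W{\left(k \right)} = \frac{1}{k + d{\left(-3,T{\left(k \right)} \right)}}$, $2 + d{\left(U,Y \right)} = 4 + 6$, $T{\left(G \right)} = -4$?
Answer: $- \frac{100151950}{51} \approx -1.9638 \cdot 10^{6}$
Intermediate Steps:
$d{\left(U,Y \right)} = 8$ ($d{\left(U,Y \right)} = -2 + \left(4 + 6\right) = -2 + 10 = 8$)
$W{\left(k \right)} = \frac{1}{8 + k}$ ($W{\left(k \right)} = \frac{1}{k + 8} = \frac{1}{8 + k}$)
$\left(\left(10 + 1\right) 10 + 720\right) \left(W{\left(43 \right)} - 2366\right) = \left(\left(10 + 1\right) 10 + 720\right) \left(\frac{1}{8 + 43} - 2366\right) = \left(11 \cdot 10 + 720\right) \left(\frac{1}{51} - 2366\right) = \left(110 + 720\right) \left(\frac{1}{51} - 2366\right) = 830 \left(- \frac{120665}{51}\right) = - \frac{100151950}{51}$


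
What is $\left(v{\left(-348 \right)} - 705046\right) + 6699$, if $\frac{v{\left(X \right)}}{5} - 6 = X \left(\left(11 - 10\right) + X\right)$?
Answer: $-94537$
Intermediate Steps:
$v{\left(X \right)} = 30 + 5 X \left(1 + X\right)$ ($v{\left(X \right)} = 30 + 5 X \left(\left(11 - 10\right) + X\right) = 30 + 5 X \left(1 + X\right)$)
$\left(v{\left(-348 \right)} - 705046\right) + 6699 = \left(\left(30 + 5 \left(-348\right) + 5 \left(-348\right)^{2}\right) - 705046\right) + 6699 = \left(\left(30 - 1740 + 5 \cdot 121104\right) - 705046\right) + 6699 = \left(\left(30 - 1740 + 605520\right) - 705046\right) + 6699 = \left(603810 - 705046\right) + 6699 = -101236 + 6699 = -94537$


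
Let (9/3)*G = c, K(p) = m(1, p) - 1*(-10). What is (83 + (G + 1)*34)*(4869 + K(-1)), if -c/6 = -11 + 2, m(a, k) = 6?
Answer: 3561165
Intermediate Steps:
K(p) = 16 (K(p) = 6 - 1*(-10) = 6 + 10 = 16)
c = 54 (c = -6*(-11 + 2) = -6*(-9) = 54)
G = 18 (G = (⅓)*54 = 18)
(83 + (G + 1)*34)*(4869 + K(-1)) = (83 + (18 + 1)*34)*(4869 + 16) = (83 + 19*34)*4885 = (83 + 646)*4885 = 729*4885 = 3561165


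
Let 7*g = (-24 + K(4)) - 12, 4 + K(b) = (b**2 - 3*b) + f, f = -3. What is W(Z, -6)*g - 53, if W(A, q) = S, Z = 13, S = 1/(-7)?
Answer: -2558/49 ≈ -52.204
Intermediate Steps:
S = -1/7 ≈ -0.14286
W(A, q) = -1/7
K(b) = -7 + b**2 - 3*b (K(b) = -4 + ((b**2 - 3*b) - 3) = -4 + (-3 + b**2 - 3*b) = -7 + b**2 - 3*b)
g = -39/7 (g = ((-24 + (-7 + 4**2 - 3*4)) - 12)/7 = ((-24 + (-7 + 16 - 12)) - 12)/7 = ((-24 - 3) - 12)/7 = (-27 - 12)/7 = (1/7)*(-39) = -39/7 ≈ -5.5714)
W(Z, -6)*g - 53 = -1/7*(-39/7) - 53 = 39/49 - 53 = -2558/49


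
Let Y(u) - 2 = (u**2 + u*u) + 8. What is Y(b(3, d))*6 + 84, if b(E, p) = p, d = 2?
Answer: 192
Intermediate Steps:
Y(u) = 10 + 2*u**2 (Y(u) = 2 + ((u**2 + u*u) + 8) = 2 + ((u**2 + u**2) + 8) = 2 + (2*u**2 + 8) = 2 + (8 + 2*u**2) = 10 + 2*u**2)
Y(b(3, d))*6 + 84 = (10 + 2*2**2)*6 + 84 = (10 + 2*4)*6 + 84 = (10 + 8)*6 + 84 = 18*6 + 84 = 108 + 84 = 192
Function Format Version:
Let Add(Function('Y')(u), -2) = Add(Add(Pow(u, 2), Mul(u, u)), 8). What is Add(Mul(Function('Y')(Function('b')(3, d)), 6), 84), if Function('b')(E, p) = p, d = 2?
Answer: 192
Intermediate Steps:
Function('Y')(u) = Add(10, Mul(2, Pow(u, 2))) (Function('Y')(u) = Add(2, Add(Add(Pow(u, 2), Mul(u, u)), 8)) = Add(2, Add(Add(Pow(u, 2), Pow(u, 2)), 8)) = Add(2, Add(Mul(2, Pow(u, 2)), 8)) = Add(2, Add(8, Mul(2, Pow(u, 2)))) = Add(10, Mul(2, Pow(u, 2))))
Add(Mul(Function('Y')(Function('b')(3, d)), 6), 84) = Add(Mul(Add(10, Mul(2, Pow(2, 2))), 6), 84) = Add(Mul(Add(10, Mul(2, 4)), 6), 84) = Add(Mul(Add(10, 8), 6), 84) = Add(Mul(18, 6), 84) = Add(108, 84) = 192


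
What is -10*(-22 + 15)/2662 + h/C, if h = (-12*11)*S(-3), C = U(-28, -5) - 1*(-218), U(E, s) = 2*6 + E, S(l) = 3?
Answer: -260003/134431 ≈ -1.9341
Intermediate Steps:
U(E, s) = 12 + E
C = 202 (C = (12 - 28) - 1*(-218) = -16 + 218 = 202)
h = -396 (h = -12*11*3 = -132*3 = -396)
-10*(-22 + 15)/2662 + h/C = -10*(-22 + 15)/2662 - 396/202 = -10*(-7)*(1/2662) - 396*1/202 = 70*(1/2662) - 198/101 = 35/1331 - 198/101 = -260003/134431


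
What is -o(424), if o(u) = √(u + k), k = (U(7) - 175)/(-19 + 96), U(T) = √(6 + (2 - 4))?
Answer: -5*√100023/77 ≈ -20.537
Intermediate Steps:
U(T) = 2 (U(T) = √(6 - 2) = √4 = 2)
k = -173/77 (k = (2 - 175)/(-19 + 96) = -173/77 ≈ -2.2468)
o(u) = √(-173/77 + u) (o(u) = √(u - 173/77) = √(-173/77 + u))
-o(424) = -√(-13321 + 5929*424)/77 = -√(-13321 + 2513896)/77 = -√2500575/77 = -5*√100023/77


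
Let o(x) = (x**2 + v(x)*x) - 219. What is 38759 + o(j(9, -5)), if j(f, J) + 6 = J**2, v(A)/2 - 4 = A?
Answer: 39775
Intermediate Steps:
v(A) = 8 + 2*A
j(f, J) = -6 + J**2
o(x) = -219 + x**2 + x*(8 + 2*x) (o(x) = (x**2 + (8 + 2*x)*x) - 219 = (x**2 + x*(8 + 2*x)) - 219 = -219 + x**2 + x*(8 + 2*x))
38759 + o(j(9, -5)) = 38759 + (-219 + 3*(-6 + (-5)**2)**2 + 8*(-6 + (-5)**2)) = 38759 + (-219 + 3*(-6 + 25)**2 + 8*(-6 + 25)) = 38759 + (-219 + 3*19**2 + 8*19) = 38759 + (-219 + 3*361 + 152) = 38759 + (-219 + 1083 + 152) = 38759 + 1016 = 39775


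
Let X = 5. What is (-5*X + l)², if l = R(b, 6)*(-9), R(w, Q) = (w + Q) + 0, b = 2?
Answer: 9409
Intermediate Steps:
R(w, Q) = Q + w (R(w, Q) = (Q + w) + 0 = Q + w)
l = -72 (l = (6 + 2)*(-9) = 8*(-9) = -72)
(-5*X + l)² = (-5*5 - 72)² = (-25 - 72)² = (-97)² = 9409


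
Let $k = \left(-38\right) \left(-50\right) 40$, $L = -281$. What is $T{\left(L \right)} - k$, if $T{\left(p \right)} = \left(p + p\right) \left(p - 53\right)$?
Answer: $111708$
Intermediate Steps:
$T{\left(p \right)} = 2 p \left(-53 + p\right)$
$k = 76000$ ($k = 1900 \cdot 40 = 76000$)
$T{\left(L \right)} - k = 2 \left(-281\right) \left(-53 - 281\right) - 76000 = 2 \left(-281\right) \left(-334\right) - 76000 = 187708 - 76000 = 111708$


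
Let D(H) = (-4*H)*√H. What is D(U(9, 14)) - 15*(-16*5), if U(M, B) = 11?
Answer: 1200 - 44*√11 ≈ 1054.1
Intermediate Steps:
D(H) = -4*H^(3/2)
D(U(9, 14)) - 15*(-16*5) = -44*√11 - 15*(-16*5) = -44*√11 - 15*(-80) = -44*√11 - 1*(-1200) = -44*√11 + 1200 = 1200 - 44*√11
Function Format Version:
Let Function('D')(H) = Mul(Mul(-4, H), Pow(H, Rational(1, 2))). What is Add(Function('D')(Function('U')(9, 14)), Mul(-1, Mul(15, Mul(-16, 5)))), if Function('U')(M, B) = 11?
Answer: Add(1200, Mul(-44, Pow(11, Rational(1, 2)))) ≈ 1054.1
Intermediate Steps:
Function('D')(H) = Mul(-4, Pow(H, Rational(3, 2)))
Add(Function('D')(Function('U')(9, 14)), Mul(-1, Mul(15, Mul(-16, 5)))) = Add(Mul(-4, Pow(11, Rational(3, 2))), Mul(-1, Mul(15, Mul(-16, 5)))) = Add(Mul(-4, Mul(11, Pow(11, Rational(1, 2)))), Mul(-1, Mul(15, -80))) = Add(Mul(-44, Pow(11, Rational(1, 2))), Mul(-1, -1200)) = Add(Mul(-44, Pow(11, Rational(1, 2))), 1200) = Add(1200, Mul(-44, Pow(11, Rational(1, 2))))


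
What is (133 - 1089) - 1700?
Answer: -2656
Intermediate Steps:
(133 - 1089) - 1700 = -956 - 1700 = -2656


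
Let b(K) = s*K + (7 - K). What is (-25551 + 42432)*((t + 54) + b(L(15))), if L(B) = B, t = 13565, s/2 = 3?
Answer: 231286581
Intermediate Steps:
s = 6 (s = 2*3 = 6)
b(K) = 7 + 5*K (b(K) = 6*K + (7 - K) = 7 + 5*K)
(-25551 + 42432)*((t + 54) + b(L(15))) = (-25551 + 42432)*((13565 + 54) + (7 + 5*15)) = 16881*(13619 + (7 + 75)) = 16881*(13619 + 82) = 16881*13701 = 231286581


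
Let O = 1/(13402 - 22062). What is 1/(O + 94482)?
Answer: 8660/818214119 ≈ 1.0584e-5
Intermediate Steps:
O = -1/8660 (O = 1/(-8660) = -1/8660 ≈ -0.00011547)
1/(O + 94482) = 1/(-1/8660 + 94482) = 1/(818214119/8660) = 8660/818214119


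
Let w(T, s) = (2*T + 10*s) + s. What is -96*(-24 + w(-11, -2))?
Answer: 6528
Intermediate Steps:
w(T, s) = 2*T + 11*s
-96*(-24 + w(-11, -2)) = -96*(-24 + (2*(-11) + 11*(-2))) = -96*(-24 + (-22 - 22)) = -96*(-24 - 44) = -96*(-68) = 6528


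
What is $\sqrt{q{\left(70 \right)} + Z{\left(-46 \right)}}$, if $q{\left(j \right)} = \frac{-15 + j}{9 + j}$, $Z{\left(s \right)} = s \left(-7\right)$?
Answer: $\frac{\sqrt{2013947}}{79} \approx 17.964$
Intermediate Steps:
$Z{\left(s \right)} = - 7 s$
$q{\left(j \right)} = \frac{-15 + j}{9 + j}$
$\sqrt{q{\left(70 \right)} + Z{\left(-46 \right)}} = \sqrt{\frac{-15 + 70}{9 + 70} - -322} = \sqrt{\frac{1}{79} \cdot 55 + 322} = \sqrt{\frac{55}{79} + 322} = \sqrt{\frac{25493}{79}} = \frac{\sqrt{2013947}}{79}$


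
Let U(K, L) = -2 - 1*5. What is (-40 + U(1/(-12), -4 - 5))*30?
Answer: -1410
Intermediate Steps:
U(K, L) = -7 (U(K, L) = -2 - 5 = -7)
(-40 + U(1/(-12), -4 - 5))*30 = (-40 - 7)*30 = -47*30 = -1410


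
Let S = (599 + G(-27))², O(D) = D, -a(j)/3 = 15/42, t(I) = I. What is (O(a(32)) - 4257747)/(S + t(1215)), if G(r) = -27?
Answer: -59608473/4597586 ≈ -12.965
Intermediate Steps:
a(j) = -15/14 (a(j) = -45/42 = -3*5/14 = -15/14)
S = 327184 (S = (599 - 27)² = 572² = 327184)
(O(a(32)) - 4257747)/(S + t(1215)) = (-15/14 - 4257747)/(327184 + 1215) = -59608473/14/328399 = -59608473/14*1/328399 = -59608473/4597586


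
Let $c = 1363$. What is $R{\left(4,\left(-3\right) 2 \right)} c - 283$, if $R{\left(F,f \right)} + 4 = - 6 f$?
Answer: $43333$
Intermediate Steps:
$R{\left(F,f \right)} = -4 - 6 f$
$R{\left(4,\left(-3\right) 2 \right)} c - 283 = \left(-4 - 6 \left(\left(-3\right) 2\right)\right) 1363 - 283 = \left(-4 - -36\right) 1363 - 283 = \left(-4 + 36\right) 1363 - 283 = 32 \cdot 1363 - 283 = 43616 - 283 = 43333$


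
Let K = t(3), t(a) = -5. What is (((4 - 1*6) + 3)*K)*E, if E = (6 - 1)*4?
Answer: -100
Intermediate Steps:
K = -5
E = 20 (E = 5*4 = 20)
(((4 - 1*6) + 3)*K)*E = (((4 - 1*6) + 3)*(-5))*20 = (((4 - 6) + 3)*(-5))*20 = ((-2 + 3)*(-5))*20 = (1*(-5))*20 = -5*20 = -100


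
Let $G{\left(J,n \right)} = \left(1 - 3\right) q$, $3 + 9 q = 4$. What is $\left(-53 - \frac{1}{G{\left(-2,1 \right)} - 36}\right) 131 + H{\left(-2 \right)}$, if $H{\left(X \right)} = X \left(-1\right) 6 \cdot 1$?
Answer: $- \frac{2258327}{326} \approx -6927.4$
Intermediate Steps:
$q = \frac{1}{9}$ ($q = - \frac{1}{3} + \frac{1}{9} \cdot 4 = - \frac{1}{3} + \frac{4}{9} = \frac{1}{9} \approx 0.11111$)
$G{\left(J,n \right)} = - \frac{2}{9}$ ($G{\left(J,n \right)} = \left(1 - 3\right) \frac{1}{9} = \left(-2\right) \frac{1}{9} = - \frac{2}{9}$)
$H{\left(X \right)} = - 6 X$ ($H{\left(X \right)} = - X 6 = - 6 X$)
$\left(-53 - \frac{1}{G{\left(-2,1 \right)} - 36}\right) 131 + H{\left(-2 \right)} = \left(-53 - \frac{1}{- \frac{2}{9} - 36}\right) 131 - -12 = \left(-53 - \frac{1}{- \frac{326}{9}}\right) 131 + 12 = \left(-53 - - \frac{9}{326}\right) 131 + 12 = \left(-53 + \frac{9}{326}\right) 131 + 12 = \left(- \frac{17269}{326}\right) 131 + 12 = - \frac{2262239}{326} + 12 = - \frac{2258327}{326}$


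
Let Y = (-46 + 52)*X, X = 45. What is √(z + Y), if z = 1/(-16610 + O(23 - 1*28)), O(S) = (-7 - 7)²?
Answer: √72743220506/16414 ≈ 16.432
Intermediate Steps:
O(S) = 196 (O(S) = (-14)² = 196)
z = -1/16414 (z = 1/(-16610 + 196) = 1/(-16414) = -1/16414 ≈ -6.0924e-5)
Y = 270 (Y = (-46 + 52)*45 = 6*45 = 270)
√(z + Y) = √(-1/16414 + 270) = √(4431779/16414) = √72743220506/16414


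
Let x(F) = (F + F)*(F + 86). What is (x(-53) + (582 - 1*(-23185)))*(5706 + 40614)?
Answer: 938860080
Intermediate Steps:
x(F) = 2*F*(86 + F) (x(F) = (2*F)*(86 + F) = 2*F*(86 + F))
(x(-53) + (582 - 1*(-23185)))*(5706 + 40614) = (2*(-53)*(86 - 53) + (582 - 1*(-23185)))*(5706 + 40614) = (2*(-53)*33 + (582 + 23185))*46320 = (-3498 + 23767)*46320 = 20269*46320 = 938860080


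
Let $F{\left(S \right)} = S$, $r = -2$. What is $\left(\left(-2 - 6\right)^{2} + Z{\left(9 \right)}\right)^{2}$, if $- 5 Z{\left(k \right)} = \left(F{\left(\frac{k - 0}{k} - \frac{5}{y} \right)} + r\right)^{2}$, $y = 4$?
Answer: $\frac{25391521}{6400} \approx 3967.4$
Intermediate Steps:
$Z{\left(k \right)} = - \frac{81}{80}$ ($Z{\left(k \right)} = - \frac{\left(\left(\frac{k - 0}{k} - \frac{5}{4}\right) - 2\right)^{2}}{5} = - \frac{\left(\left(\frac{k + 0}{k} - \frac{5}{4}\right) - 2\right)^{2}}{5} = - \frac{\left(\left(\frac{k}{k} - \frac{5}{4}\right) - 2\right)^{2}}{5} = - \frac{\left(\left(1 - \frac{5}{4}\right) - 2\right)^{2}}{5} = - \frac{\left(- \frac{1}{4} - 2\right)^{2}}{5} = - \frac{\left(- \frac{9}{4}\right)^{2}}{5} = \left(- \frac{1}{5}\right) \frac{81}{16} = - \frac{81}{80}$)
$\left(\left(-2 - 6\right)^{2} + Z{\left(9 \right)}\right)^{2} = \left(\left(-2 - 6\right)^{2} - \frac{81}{80}\right)^{2} = \left(\left(-8\right)^{2} - \frac{81}{80}\right)^{2} = \left(64 - \frac{81}{80}\right)^{2} = \left(\frac{5039}{80}\right)^{2} = \frac{25391521}{6400}$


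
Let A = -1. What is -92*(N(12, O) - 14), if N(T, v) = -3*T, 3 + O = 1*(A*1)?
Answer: 4600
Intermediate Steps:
O = -4 (O = -3 + 1*(-1*1) = -3 + 1*(-1) = -3 - 1 = -4)
-92*(N(12, O) - 14) = -92*(-3*12 - 14) = -92*(-36 - 14) = -92*(-50) = 4600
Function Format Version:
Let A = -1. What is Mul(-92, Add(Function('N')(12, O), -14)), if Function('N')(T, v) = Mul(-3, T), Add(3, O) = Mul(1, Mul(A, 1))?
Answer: 4600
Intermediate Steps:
O = -4 (O = Add(-3, Mul(1, Mul(-1, 1))) = Add(-3, Mul(1, -1)) = Add(-3, -1) = -4)
Mul(-92, Add(Function('N')(12, O), -14)) = Mul(-92, Add(Mul(-3, 12), -14)) = Mul(-92, Add(-36, -14)) = Mul(-92, -50) = 4600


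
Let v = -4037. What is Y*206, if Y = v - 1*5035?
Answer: -1868832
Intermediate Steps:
Y = -9072 (Y = -4037 - 1*5035 = -4037 - 5035 = -9072)
Y*206 = -9072*206 = -1868832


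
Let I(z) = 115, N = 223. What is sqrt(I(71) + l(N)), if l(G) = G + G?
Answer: sqrt(561) ≈ 23.685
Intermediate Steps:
l(G) = 2*G
sqrt(I(71) + l(N)) = sqrt(115 + 2*223) = sqrt(115 + 446) = sqrt(561)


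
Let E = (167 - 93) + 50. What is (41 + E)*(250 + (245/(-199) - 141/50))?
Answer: 80757303/1990 ≈ 40582.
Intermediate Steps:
E = 124 (E = 74 + 50 = 124)
(41 + E)*(250 + (245/(-199) - 141/50)) = (41 + 124)*(250 + (245/(-199) - 141/50)) = 165*(250 + (245*(-1/199) - 141*1/50)) = 165*(250 + (-245/199 - 141/50)) = 165*(250 - 40309/9950) = 165*(2447191/9950) = 80757303/1990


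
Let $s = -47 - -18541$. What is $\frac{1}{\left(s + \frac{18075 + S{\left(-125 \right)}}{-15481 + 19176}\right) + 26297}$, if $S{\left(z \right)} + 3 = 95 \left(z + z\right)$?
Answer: $\frac{3695}{165497067} \approx 2.2327 \cdot 10^{-5}$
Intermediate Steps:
$S{\left(z \right)} = -3 + 190 z$ ($S{\left(z \right)} = -3 + 95 \left(z + z\right) = -3 + 95 \cdot 2 z = -3 + 190 z$)
$s = 18494$ ($s = -47 + 18541 = 18494$)
$\frac{1}{\left(s + \frac{18075 + S{\left(-125 \right)}}{-15481 + 19176}\right) + 26297} = \frac{1}{\left(18494 + \frac{18075 + \left(-3 + 190 \left(-125\right)\right)}{-15481 + 19176}\right) + 26297} = \frac{1}{\left(18494 + \frac{18075 - 23753}{3695}\right) + 26297} = \frac{1}{\left(18494 + \left(18075 - 23753\right) \frac{1}{3695}\right) + 26297} = \frac{1}{\left(18494 - \frac{5678}{3695}\right) + 26297} = \frac{1}{\frac{68329652}{3695} + 26297} = \frac{1}{\frac{165497067}{3695}} = \frac{3695}{165497067}$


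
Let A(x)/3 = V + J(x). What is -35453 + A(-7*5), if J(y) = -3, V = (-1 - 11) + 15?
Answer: -35453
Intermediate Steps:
V = 3 (V = -12 + 15 = 3)
A(x) = 0 (A(x) = 3*(3 - 3) = 3*0 = 0)
-35453 + A(-7*5) = -35453 + 0 = -35453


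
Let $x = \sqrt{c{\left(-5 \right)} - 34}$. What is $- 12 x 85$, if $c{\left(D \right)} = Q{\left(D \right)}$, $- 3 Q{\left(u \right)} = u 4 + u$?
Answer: $- 340 i \sqrt{231} \approx - 5167.6 i$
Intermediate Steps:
$Q{\left(u \right)} = - \frac{5 u}{3}$ ($Q{\left(u \right)} = - \frac{u 4 + u}{3} = - \frac{4 u + u}{3} = - \frac{5 u}{3}$)
$c{\left(D \right)} = - \frac{5 D}{3}$
$x = \frac{i \sqrt{231}}{3}$ ($x = \sqrt{\left(- \frac{5}{3}\right) \left(-5\right) - 34} = \sqrt{\frac{25}{3} - 34} = \sqrt{- \frac{77}{3}} = \frac{i \sqrt{231}}{3} \approx 5.0662 i$)
$- 12 x 85 = - 12 \frac{i \sqrt{231}}{3} \cdot 85 = - 4 i \sqrt{231} \cdot 85 = - 340 i \sqrt{231}$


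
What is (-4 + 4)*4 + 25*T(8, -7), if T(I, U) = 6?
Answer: 150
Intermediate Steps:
(-4 + 4)*4 + 25*T(8, -7) = (-4 + 4)*4 + 25*6 = 0*4 + 150 = 0 + 150 = 150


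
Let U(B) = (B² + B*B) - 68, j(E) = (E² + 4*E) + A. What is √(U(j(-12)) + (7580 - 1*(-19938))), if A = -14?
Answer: 143*√2 ≈ 202.23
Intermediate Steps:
j(E) = -14 + E² + 4*E (j(E) = (E² + 4*E) - 14 = -14 + E² + 4*E)
U(B) = -68 + 2*B² (U(B) = (B² + B²) - 68 = 2*B² - 68 = -68 + 2*B²)
√(U(j(-12)) + (7580 - 1*(-19938))) = √((-68 + 2*(-14 + (-12)² + 4*(-12))²) + (7580 - 1*(-19938))) = √((-68 + 2*(-14 + 144 - 48)²) + (7580 + 19938)) = √((-68 + 2*82²) + 27518) = √((-68 + 2*6724) + 27518) = √((-68 + 13448) + 27518) = √(13380 + 27518) = √40898 = 143*√2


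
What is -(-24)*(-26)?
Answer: -624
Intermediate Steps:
-(-24)*(-26) = -24*26 = -624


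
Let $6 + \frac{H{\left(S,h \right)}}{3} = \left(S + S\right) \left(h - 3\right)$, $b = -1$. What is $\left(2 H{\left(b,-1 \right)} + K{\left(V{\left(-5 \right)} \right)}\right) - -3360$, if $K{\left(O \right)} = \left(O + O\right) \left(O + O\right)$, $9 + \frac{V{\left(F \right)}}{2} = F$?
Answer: $6508$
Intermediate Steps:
$V{\left(F \right)} = -18 + 2 F$
$K{\left(O \right)} = 4 O^{2}$ ($K{\left(O \right)} = 2 O 2 O = 4 O^{2}$)
$H{\left(S,h \right)} = -18 + 6 S \left(-3 + h\right)$ ($H{\left(S,h \right)} = -18 + 3 \left(S + S\right) \left(h - 3\right) = -18 + 3 \cdot 2 S \left(-3 + h\right) = -18 + 6 S \left(-3 + h\right)$)
$\left(2 H{\left(b,-1 \right)} + K{\left(V{\left(-5 \right)} \right)}\right) - -3360 = \left(2 \left(-18 - -18 + 6 \left(-1\right) \left(-1\right)\right) + 4 \left(-18 + 2 \left(-5\right)\right)^{2}\right) - -3360 = \left(2 \left(-18 + 18 + 6\right) + 4 \left(-18 - 10\right)^{2}\right) + 3360 = \left(2 \cdot 6 + 4 \left(-28\right)^{2}\right) + 3360 = \left(12 + 4 \cdot 784\right) + 3360 = \left(12 + 3136\right) + 3360 = 3148 + 3360 = 6508$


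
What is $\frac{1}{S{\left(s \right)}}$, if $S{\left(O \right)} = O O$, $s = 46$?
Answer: $\frac{1}{2116} \approx 0.00047259$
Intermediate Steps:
$S{\left(O \right)} = O^{2}$
$\frac{1}{S{\left(s \right)}} = \frac{1}{46^{2}} = \frac{1}{2116}$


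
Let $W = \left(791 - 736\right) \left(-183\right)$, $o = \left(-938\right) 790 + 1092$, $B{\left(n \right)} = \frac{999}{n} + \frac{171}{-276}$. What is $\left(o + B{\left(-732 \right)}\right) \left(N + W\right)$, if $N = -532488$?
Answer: $\frac{563236079593704}{1403} \approx 4.0145 \cdot 10^{11}$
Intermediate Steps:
$B{\left(n \right)} = - \frac{57}{92} + \frac{999}{n}$ ($B{\left(n \right)} = \frac{999}{n} + 171 \left(- \frac{1}{276}\right) = \frac{999}{n} - \frac{57}{92} = - \frac{57}{92} + \frac{999}{n}$)
$o = -739928$ ($o = -741020 + 1092 = -739928$)
$W = -10065$ ($W = 55 \left(-183\right) = -10065$)
$\left(o + B{\left(-732 \right)}\right) \left(N + W\right) = \left(-739928 + \left(- \frac{57}{92} + \frac{999}{-732}\right)\right) \left(-532488 - 10065\right) = \left(-739928 + \left(- \frac{57}{92} + 999 \left(- \frac{1}{732}\right)\right)\right) \left(-542553\right) = \left(-739928 - \frac{2784}{1403}\right) \left(-542553\right) = \left(- \frac{1038121768}{1403}\right) \left(-542553\right) = \frac{563236079593704}{1403}$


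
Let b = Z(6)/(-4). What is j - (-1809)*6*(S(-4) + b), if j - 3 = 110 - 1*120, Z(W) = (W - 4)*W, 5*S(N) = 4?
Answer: -119429/5 ≈ -23886.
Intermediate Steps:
S(N) = ⅘ (S(N) = (⅕)*4 = ⅘)
Z(W) = W*(-4 + W) (Z(W) = (-4 + W)*W = W*(-4 + W))
b = -3 (b = (6*(-4 + 6))/(-4) = (6*2)*(-¼) = 12*(-¼) = -3)
j = -7 (j = 3 + (110 - 1*120) = 3 + (110 - 120) = 3 - 10 = -7)
j - (-1809)*6*(S(-4) + b) = -7 - (-1809)*6*(⅘ - 3) = -7 - (-1809)*6*(-11/5) = -7 - (-1809)*(-66)/5 = -7 - 201*594/5 = -7 - 119394/5 = -119429/5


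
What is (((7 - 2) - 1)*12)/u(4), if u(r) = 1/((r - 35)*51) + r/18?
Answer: 227664/1051 ≈ 216.62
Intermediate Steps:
u(r) = r/18 + 1/(51*(-35 + r)) (u(r) = (1/51)/(-35 + r) + r*(1/18) = 1/(51*(-35 + r)) + r/18 = r/18 + 1/(51*(-35 + r)))
(((7 - 2) - 1)*12)/u(4) = (((7 - 2) - 1)*12)/(((6 - 595*4 + 17*4**2)/(306*(-35 + 4)))) = ((5 - 1)*12)/(((1/306)*(6 - 2380 + 17*16)/(-31))) = (4*12)/(((1/306)*(-1/31)*(6 - 2380 + 272))) = 48/(((1/306)*(-1/31)*(-2102))) = 48/(1051/4743) = 48*(4743/1051) = 227664/1051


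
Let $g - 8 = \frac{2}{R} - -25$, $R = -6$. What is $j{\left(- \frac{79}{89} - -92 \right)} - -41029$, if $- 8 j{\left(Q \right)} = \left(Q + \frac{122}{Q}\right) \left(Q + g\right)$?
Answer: $\frac{61043288413837}{1541553336} \approx 39599.0$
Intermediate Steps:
$g = \frac{98}{3}$ ($g = 8 + \left(\frac{2}{-6} - -25\right) = 8 + \left(2 \left(- \frac{1}{6}\right) + 25\right) = 8 + \left(- \frac{1}{3} + 25\right) = 8 + \frac{74}{3} = \frac{98}{3} \approx 32.667$)
$j{\left(Q \right)} = - \frac{\left(\frac{98}{3} + Q\right) \left(Q + \frac{122}{Q}\right)}{8}$ ($j{\left(Q \right)} = - \frac{\left(Q + \frac{122}{Q}\right) \left(Q + \frac{98}{3}\right)}{8} = - \frac{\left(Q + \frac{122}{Q}\right) \left(\frac{98}{3} + Q\right)}{8} = - \frac{\left(\frac{98}{3} + Q\right) \left(Q + \frac{122}{Q}\right)}{8}$)
$j{\left(- \frac{79}{89} - -92 \right)} - -41029 = \frac{-11956 - \left(- \frac{79}{89} - -92\right) \left(366 + 3 \left(- \frac{79}{89} - -92\right)^{2} + 98 \left(- \frac{79}{89} - -92\right)\right)}{24 \left(- \frac{79}{89} - -92\right)} - -41029 = \frac{-11956 - \left(\left(-79\right) \frac{1}{89} + 92\right) \left(366 + 3 \left(\left(-79\right) \frac{1}{89} + 92\right)^{2} + 98 \left(\left(-79\right) \frac{1}{89} + 92\right)\right)}{24 \left(\left(-79\right) \frac{1}{89} + 92\right)} + 41029 = \frac{-11956 - \left(- \frac{79}{89} + 92\right) \left(366 + 3 \left(- \frac{79}{89} + 92\right)^{2} + 98 \left(- \frac{79}{89} + 92\right)\right)}{24 \left(- \frac{79}{89} + 92\right)} + 41029 = \frac{-11956 - \frac{8109 \left(366 + 3 \left(\frac{8109}{89}\right)^{2} + 98 \cdot \frac{8109}{89}\right)}{89}}{24 \cdot \frac{8109}{89}} + 41029 = \frac{1}{24} \cdot \frac{89}{8109} \left(-11956 - \frac{8109 \left(366 + 3 \cdot \frac{65755881}{7921} + \frac{794682}{89}\right)}{89}\right) + 41029 = \frac{1}{24} \cdot \frac{89}{8109} \left(-11956 - \frac{8109 \left(366 + \frac{197267643}{7921} + \frac{794682}{89}\right)}{89}\right) + 41029 = \frac{1}{24} \cdot \frac{89}{8109} \left(-11956 - \frac{8109}{89} \cdot \frac{270893427}{7921}\right) + 41029 = \frac{1}{24} \cdot \frac{89}{8109} \left(-11956 - \frac{2196674799543}{704969}\right) + 41029 = \frac{1}{24} \cdot \frac{89}{8109} \left(- \frac{2205103408907}{704969}\right) + 41029 = - \frac{2205103408907}{1541553336} + 41029 = \frac{61043288413837}{1541553336}$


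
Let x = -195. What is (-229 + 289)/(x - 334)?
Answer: -60/529 ≈ -0.11342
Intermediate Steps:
(-229 + 289)/(x - 334) = (-229 + 289)/(-195 - 334) = 60/(-529) = 60*(-1/529) = -60/529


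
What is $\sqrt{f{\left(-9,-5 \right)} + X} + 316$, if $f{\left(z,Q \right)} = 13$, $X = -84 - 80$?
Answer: $316 + i \sqrt{151} \approx 316.0 + 12.288 i$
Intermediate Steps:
$X = -164$ ($X = -84 - 80 = -164$)
$\sqrt{f{\left(-9,-5 \right)} + X} + 316 = \sqrt{13 - 164} + 316 = \sqrt{-151} + 316 = i \sqrt{151} + 316 = 316 + i \sqrt{151}$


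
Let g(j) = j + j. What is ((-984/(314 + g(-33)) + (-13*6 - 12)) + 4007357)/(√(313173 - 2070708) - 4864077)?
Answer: -100706785732143/122239441900564 - 62112577*I*√1757535/366718325701692 ≈ -0.82385 - 0.00022454*I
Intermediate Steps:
g(j) = 2*j
((-984/(314 + g(-33)) + (-13*6 - 12)) + 4007357)/(√(313173 - 2070708) - 4864077) = ((-984/(314 + 2*(-33)) + (-13*6 - 12)) + 4007357)/(√(313173 - 2070708) - 4864077) = ((-984/(314 - 66) + (-78 - 12)) + 4007357)/(√(-1757535) - 4864077) = ((-984/248 - 90) + 4007357)/(I*√1757535 - 4864077) = (((1/248)*(-984) - 90) + 4007357)/(-4864077 + I*√1757535) = ((-123/31 - 90) + 4007357)/(-4864077 + I*√1757535) = (-2913/31 + 4007357)/(-4864077 + I*√1757535) = 124225154/(31*(-4864077 + I*√1757535))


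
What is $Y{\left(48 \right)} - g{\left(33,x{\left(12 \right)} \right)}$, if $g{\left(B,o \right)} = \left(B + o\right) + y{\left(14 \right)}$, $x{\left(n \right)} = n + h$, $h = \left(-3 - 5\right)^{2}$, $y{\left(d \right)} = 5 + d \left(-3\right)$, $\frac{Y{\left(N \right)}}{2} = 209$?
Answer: $346$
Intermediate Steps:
$Y{\left(N \right)} = 418$ ($Y{\left(N \right)} = 2 \cdot 209 = 418$)
$y{\left(d \right)} = 5 - 3 d$
$h = 64$ ($h = \left(-8\right)^{2} = 64$)
$x{\left(n \right)} = 64 + n$ ($x{\left(n \right)} = n + 64 = 64 + n$)
$g{\left(B,o \right)} = -37 + B + o$ ($g{\left(B,o \right)} = \left(B + o\right) + \left(5 - 42\right) = \left(B + o\right) - 37 = -37 + B + o$)
$Y{\left(48 \right)} - g{\left(33,x{\left(12 \right)} \right)} = 418 - \left(-37 + 33 + \left(64 + 12\right)\right) = 418 - \left(-37 + 33 + 76\right) = 418 - 72 = 346$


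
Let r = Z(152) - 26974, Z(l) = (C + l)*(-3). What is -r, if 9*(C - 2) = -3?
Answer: 27435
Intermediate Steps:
C = 5/3 (C = 2 + (1/9)*(-3) = 2 - 1/3 = 5/3 ≈ 1.6667)
Z(l) = -5 - 3*l (Z(l) = (5/3 + l)*(-3) = -5 - 3*l)
r = -27435 (r = (-5 - 3*152) - 26974 = (-5 - 456) - 26974 = -461 - 26974 = -27435)
-r = -1*(-27435) = 27435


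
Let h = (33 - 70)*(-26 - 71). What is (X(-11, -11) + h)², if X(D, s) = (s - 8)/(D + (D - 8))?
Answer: 11596920721/900 ≈ 1.2885e+7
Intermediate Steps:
X(D, s) = (-8 + s)/(-8 + 2*D) (X(D, s) = (-8 + s)/(D + (-8 + D)) = (-8 + s)/(-8 + 2*D))
h = 3589 (h = -37*(-97) = 3589)
(X(-11, -11) + h)² = ((-8 - 11)/(2*(-4 - 11)) + 3589)² = ((½)*(-19)/(-15) + 3589)² = ((½)*(-1/15)*(-19) + 3589)² = (19/30 + 3589)² = (107689/30)² = 11596920721/900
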